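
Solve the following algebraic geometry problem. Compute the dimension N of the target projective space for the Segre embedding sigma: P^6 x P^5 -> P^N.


The Segre embedding maps P^m x P^n into P^N via
all products of coordinates from each factor.
N = (m+1)(n+1) - 1
N = (6+1)(5+1) - 1
N = 7*6 - 1
N = 42 - 1 = 41

41


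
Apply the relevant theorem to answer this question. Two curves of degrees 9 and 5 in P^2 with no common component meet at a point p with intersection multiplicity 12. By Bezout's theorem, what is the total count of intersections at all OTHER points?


By Bezout's theorem, the total intersection number is d1 * d2.
Total = 9 * 5 = 45
Intersection multiplicity at p = 12
Remaining intersections = 45 - 12 = 33

33


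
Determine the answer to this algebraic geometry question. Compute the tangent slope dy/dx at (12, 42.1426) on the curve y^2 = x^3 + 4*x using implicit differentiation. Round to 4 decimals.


Using implicit differentiation of y^2 = x^3 + 4*x:
2y * dy/dx = 3x^2 + 4
dy/dx = (3x^2 + 4)/(2y)
Numerator: 3*12^2 + 4 = 436
Denominator: 2*42.1426 = 84.2852
dy/dx = 436/84.2852 = 5.1729

5.1729


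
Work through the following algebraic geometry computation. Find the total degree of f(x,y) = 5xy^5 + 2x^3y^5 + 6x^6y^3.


Examine each term for its total degree (sum of exponents).
  Term '5xy^5' has total degree 1+5 = 6.
  Term '2x^3y^5' has total degree 3+5 = 8.
  Term '6x^6y^3' has total degree 6+3 = 9.
The maximum total degree among all terms is 9.

9


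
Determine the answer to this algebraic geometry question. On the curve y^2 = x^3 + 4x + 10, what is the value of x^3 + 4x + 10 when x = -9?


Compute x^3 + 4x + 10 at x = -9:
x^3 = (-9)^3 = -729
4*x = 4*(-9) = -36
Sum: -729 - 36 + 10 = -755

-755


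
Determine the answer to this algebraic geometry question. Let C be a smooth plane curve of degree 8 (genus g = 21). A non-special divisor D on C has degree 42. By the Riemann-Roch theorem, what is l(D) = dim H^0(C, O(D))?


First, compute the genus of a smooth plane curve of degree 8:
g = (d-1)(d-2)/2 = (8-1)(8-2)/2 = 21
For a non-special divisor D (i.e., h^1(D) = 0), Riemann-Roch gives:
l(D) = deg(D) - g + 1
Since deg(D) = 42 >= 2g - 1 = 41, D is non-special.
l(D) = 42 - 21 + 1 = 22

22


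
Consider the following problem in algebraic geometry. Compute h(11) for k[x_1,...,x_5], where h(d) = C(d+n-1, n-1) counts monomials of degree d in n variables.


The Hilbert function for the polynomial ring in 5 variables is:
h(d) = C(d+n-1, n-1)
h(11) = C(11+5-1, 5-1) = C(15, 4)
= 15! / (4! * 11!)
= 1365

1365


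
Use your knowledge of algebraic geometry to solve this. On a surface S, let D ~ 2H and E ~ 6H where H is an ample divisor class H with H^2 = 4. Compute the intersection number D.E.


Using bilinearity of the intersection pairing on a surface S:
(aH).(bH) = ab * (H.H)
We have H^2 = 4.
D.E = (2H).(6H) = 2*6*4
= 12*4
= 48

48


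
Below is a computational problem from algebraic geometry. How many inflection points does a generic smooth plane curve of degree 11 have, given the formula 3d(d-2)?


For a general smooth plane curve C of degree d, the inflection points are
the intersection of C with its Hessian curve, which has degree 3(d-2).
By Bezout, the total intersection number is d * 3(d-2) = 11 * 27 = 297.
For a general curve every flex is ordinary, so each contributes
multiplicity 1 to C·Hess(C), and the number of distinct inflection
points is 3d(d-2).
Inflection points = 3*11*(11-2) = 3*11*9 = 297

297


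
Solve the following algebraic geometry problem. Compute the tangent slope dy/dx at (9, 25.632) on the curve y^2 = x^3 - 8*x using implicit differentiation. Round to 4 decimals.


Using implicit differentiation of y^2 = x^3 - 8*x:
2y * dy/dx = 3x^2 - 8
dy/dx = (3x^2 - 8)/(2y)
Numerator: 3*9^2 - 8 = 235
Denominator: 2*25.632 = 51.264
dy/dx = 235/51.264 = 4.5841

4.5841


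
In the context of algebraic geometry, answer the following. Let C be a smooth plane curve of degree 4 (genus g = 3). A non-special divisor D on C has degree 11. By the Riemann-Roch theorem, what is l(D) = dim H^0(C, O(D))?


First, compute the genus of a smooth plane curve of degree 4:
g = (d-1)(d-2)/2 = (4-1)(4-2)/2 = 3
For a non-special divisor D (i.e., h^1(D) = 0), Riemann-Roch gives:
l(D) = deg(D) - g + 1
Since deg(D) = 11 >= 2g - 1 = 5, D is non-special.
l(D) = 11 - 3 + 1 = 9

9


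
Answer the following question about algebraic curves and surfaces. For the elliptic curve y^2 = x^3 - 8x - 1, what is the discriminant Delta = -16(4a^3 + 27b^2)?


Compute each component:
4a^3 = 4*(-8)^3 = 4*(-512) = -2048
27b^2 = 27*(-1)^2 = 27*1 = 27
4a^3 + 27b^2 = -2048 + 27 = -2021
Delta = -16*(-2021) = 32336

32336


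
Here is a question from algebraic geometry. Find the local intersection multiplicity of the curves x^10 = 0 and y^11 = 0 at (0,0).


The intersection multiplicity of V(x^a) and V(y^b) at the origin is:
I(O; V(x^10), V(y^11)) = dim_k(k[x,y]/(x^10, y^11))
A basis for k[x,y]/(x^10, y^11) is the set of monomials x^i * y^j
where 0 <= i < 10 and 0 <= j < 11.
The number of such monomials is 10 * 11 = 110

110


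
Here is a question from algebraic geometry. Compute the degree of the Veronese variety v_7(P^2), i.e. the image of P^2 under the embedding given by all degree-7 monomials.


The Veronese variety v_7(P^2) has degree d^r.
d^r = 7^2 = 49

49


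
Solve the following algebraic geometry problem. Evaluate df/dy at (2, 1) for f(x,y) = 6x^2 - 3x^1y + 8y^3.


df/dy = (-3)*x^1 + 3*8*y^2
At (2,1): (-3)*2^1 + 3*8*1^2
= -6 + 24
= 18

18


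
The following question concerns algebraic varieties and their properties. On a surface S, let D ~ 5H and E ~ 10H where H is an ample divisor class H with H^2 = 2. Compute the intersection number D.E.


Using bilinearity of the intersection pairing on a surface S:
(aH).(bH) = ab * (H.H)
We have H^2 = 2.
D.E = (5H).(10H) = 5*10*2
= 50*2
= 100

100


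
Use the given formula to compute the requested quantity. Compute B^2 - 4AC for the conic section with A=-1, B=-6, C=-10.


The discriminant of a conic Ax^2 + Bxy + Cy^2 + ... = 0 is B^2 - 4AC.
B^2 = (-6)^2 = 36
4AC = 4*(-1)*(-10) = 40
Discriminant = 36 - 40 = -4

-4


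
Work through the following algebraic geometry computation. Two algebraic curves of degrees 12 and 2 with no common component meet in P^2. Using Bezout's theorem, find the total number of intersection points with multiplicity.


Bezout's theorem states the intersection count equals the product of degrees.
Intersection count = 12 * 2 = 24

24


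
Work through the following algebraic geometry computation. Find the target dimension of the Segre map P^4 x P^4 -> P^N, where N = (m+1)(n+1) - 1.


The Segre embedding maps P^m x P^n into P^N via
all products of coordinates from each factor.
N = (m+1)(n+1) - 1
N = (4+1)(4+1) - 1
N = 5*5 - 1
N = 25 - 1 = 24

24


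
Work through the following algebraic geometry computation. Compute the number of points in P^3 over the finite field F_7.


P^3(F_7) has (q^(n+1) - 1)/(q - 1) points.
= 7^3 + 7^2 + 7^1 + 7^0
= 343 + 49 + 7 + 1
= 400

400


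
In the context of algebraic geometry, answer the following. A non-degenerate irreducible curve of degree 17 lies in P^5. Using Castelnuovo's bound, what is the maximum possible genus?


Castelnuovo's bound: write d - 1 = m(r-1) + epsilon with 0 <= epsilon < r-1.
d - 1 = 17 - 1 = 16
r - 1 = 5 - 1 = 4
16 = 4*4 + 0, so m = 4, epsilon = 0
pi(d, r) = m(m-1)(r-1)/2 + m*epsilon
= 4*3*4/2 + 4*0
= 48/2 + 0
= 24 + 0 = 24

24


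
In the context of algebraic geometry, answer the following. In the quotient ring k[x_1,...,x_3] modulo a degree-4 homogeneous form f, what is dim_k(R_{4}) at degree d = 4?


For R = k[x_1,...,x_n]/(f) with f homogeneous of degree e:
The Hilbert series is (1 - t^e)/(1 - t)^n.
So h(d) = C(d+n-1, n-1) - C(d-e+n-1, n-1) for d >= e.
With n=3, e=4, d=4:
C(4+3-1, 3-1) = C(6, 2) = 15
C(4-4+3-1, 3-1) = C(2, 2) = 1
h(4) = 15 - 1 = 14

14


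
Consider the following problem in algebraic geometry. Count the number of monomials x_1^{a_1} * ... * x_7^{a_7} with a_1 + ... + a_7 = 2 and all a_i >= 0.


The number of degree-2 monomials in 7 variables is C(d+n-1, n-1).
= C(2+7-1, 7-1) = C(8, 6)
= 28

28


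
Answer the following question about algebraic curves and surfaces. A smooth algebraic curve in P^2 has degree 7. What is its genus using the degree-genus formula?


Using the genus formula for smooth plane curves:
g = (d-1)(d-2)/2
g = (7-1)(7-2)/2
g = 6*5/2
g = 30/2 = 15

15


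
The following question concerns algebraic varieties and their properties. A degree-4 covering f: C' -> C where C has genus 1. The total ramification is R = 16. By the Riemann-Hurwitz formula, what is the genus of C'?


Riemann-Hurwitz formula: 2g' - 2 = d(2g - 2) + R
Given: d = 4, g = 1, R = 16
2g' - 2 = 4*(2*1 - 2) + 16
2g' - 2 = 4*0 + 16
2g' - 2 = 0 + 16 = 16
2g' = 18
g' = 9

9


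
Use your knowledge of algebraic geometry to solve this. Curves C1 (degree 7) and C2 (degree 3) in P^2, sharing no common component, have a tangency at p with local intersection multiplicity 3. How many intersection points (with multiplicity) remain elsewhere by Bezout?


By Bezout's theorem, the total intersection number is d1 * d2.
Total = 7 * 3 = 21
Intersection multiplicity at p = 3
Remaining intersections = 21 - 3 = 18

18


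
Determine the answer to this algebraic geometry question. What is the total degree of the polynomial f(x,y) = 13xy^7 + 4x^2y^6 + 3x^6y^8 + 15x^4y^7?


Examine each term for its total degree (sum of exponents).
  Term '13xy^7' has total degree 1+7 = 8.
  Term '4x^2y^6' has total degree 2+6 = 8.
  Term '3x^6y^8' has total degree 6+8 = 14.
  Term '15x^4y^7' has total degree 4+7 = 11.
The maximum total degree among all terms is 14.

14


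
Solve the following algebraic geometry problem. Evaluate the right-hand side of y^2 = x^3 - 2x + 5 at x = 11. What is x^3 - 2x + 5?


Compute x^3 - 2x + 5 at x = 11:
x^3 = 11^3 = 1331
(-2)*x = (-2)*11 = -22
Sum: 1331 - 22 + 5 = 1314

1314


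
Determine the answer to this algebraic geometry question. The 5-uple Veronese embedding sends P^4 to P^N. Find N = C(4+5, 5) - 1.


The Veronese embedding v_d: P^n -> P^N maps each point to all
degree-d monomials in n+1 homogeneous coordinates.
N = C(n+d, d) - 1
N = C(4+5, 5) - 1
N = C(9, 5) - 1
C(9, 5) = 126
N = 126 - 1 = 125

125


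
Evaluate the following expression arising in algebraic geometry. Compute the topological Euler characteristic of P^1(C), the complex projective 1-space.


The complex projective space P^1 has one cell in each even real dimension 0, 2, ..., 2.
The cohomology groups are H^{2k}(P^1) = Z for k = 0,...,1, and 0 otherwise.
Euler characteristic = sum of Betti numbers = 1 per even-dimensional cohomology group.
chi(P^1) = 1 + 1 = 2

2


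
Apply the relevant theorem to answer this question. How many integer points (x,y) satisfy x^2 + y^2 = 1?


Systematically check integer values of x where x^2 <= 1.
For each valid x, check if 1 - x^2 is a perfect square.
x=0: 1 - 0 = 1, sqrt = 1 (valid)
x=1: 1 - 1 = 0, sqrt = 0 (valid)
Total integer solutions found: 4

4


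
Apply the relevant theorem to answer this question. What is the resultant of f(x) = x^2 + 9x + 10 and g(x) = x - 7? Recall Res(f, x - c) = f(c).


For Res(f, x - c), we evaluate f at x = c.
f(7) = 7^2 + 9*7 + 10
= 49 + 63 + 10
= 112 + 10 = 122
Res(f, g) = 122

122


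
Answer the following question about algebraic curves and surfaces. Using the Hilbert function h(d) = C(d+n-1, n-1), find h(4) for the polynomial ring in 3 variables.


The Hilbert function for the polynomial ring in 3 variables is:
h(d) = C(d+n-1, n-1)
h(4) = C(4+3-1, 3-1) = C(6, 2)
= 6! / (2! * 4!)
= 15

15


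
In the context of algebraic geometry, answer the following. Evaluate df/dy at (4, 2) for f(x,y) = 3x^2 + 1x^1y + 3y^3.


df/dy = 1*x^1 + 3*3*y^2
At (4,2): 1*4^1 + 3*3*2^2
= 4 + 36
= 40

40


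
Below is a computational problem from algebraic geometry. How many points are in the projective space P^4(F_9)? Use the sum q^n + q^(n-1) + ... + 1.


P^4(F_9) has (q^(n+1) - 1)/(q - 1) points.
= 9^4 + 9^3 + 9^2 + 9^1 + 9^0
= 6561 + 729 + 81 + 9 + 1
= 7381

7381


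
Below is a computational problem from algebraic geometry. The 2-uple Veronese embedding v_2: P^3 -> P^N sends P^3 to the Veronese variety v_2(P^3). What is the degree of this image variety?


The Veronese variety v_2(P^3) has degree d^r.
d^r = 2^3 = 8

8


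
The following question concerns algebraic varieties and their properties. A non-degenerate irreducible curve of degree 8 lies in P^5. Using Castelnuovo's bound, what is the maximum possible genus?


Castelnuovo's bound: write d - 1 = m(r-1) + epsilon with 0 <= epsilon < r-1.
d - 1 = 8 - 1 = 7
r - 1 = 5 - 1 = 4
7 = 1*4 + 3, so m = 1, epsilon = 3
pi(d, r) = m(m-1)(r-1)/2 + m*epsilon
= 1*0*4/2 + 1*3
= 0/2 + 3
= 0 + 3 = 3

3


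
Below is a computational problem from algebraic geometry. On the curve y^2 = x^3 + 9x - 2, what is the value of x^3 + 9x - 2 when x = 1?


Compute x^3 + 9x - 2 at x = 1:
x^3 = 1^3 = 1
9*x = 9*1 = 9
Sum: 1 + 9 - 2 = 8

8


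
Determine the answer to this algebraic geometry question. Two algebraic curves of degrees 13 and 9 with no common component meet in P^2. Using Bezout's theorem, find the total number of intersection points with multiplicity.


Bezout's theorem states the intersection count equals the product of degrees.
Intersection count = 13 * 9 = 117

117


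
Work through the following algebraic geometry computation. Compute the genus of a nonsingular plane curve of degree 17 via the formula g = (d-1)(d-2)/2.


Using the genus formula for smooth plane curves:
g = (d-1)(d-2)/2
g = (17-1)(17-2)/2
g = 16*15/2
g = 240/2 = 120

120


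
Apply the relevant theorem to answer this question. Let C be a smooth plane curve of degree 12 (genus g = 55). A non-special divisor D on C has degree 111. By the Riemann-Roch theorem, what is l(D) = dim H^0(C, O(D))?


First, compute the genus of a smooth plane curve of degree 12:
g = (d-1)(d-2)/2 = (12-1)(12-2)/2 = 55
For a non-special divisor D (i.e., h^1(D) = 0), Riemann-Roch gives:
l(D) = deg(D) - g + 1
Since deg(D) = 111 >= 2g - 1 = 109, D is non-special.
l(D) = 111 - 55 + 1 = 57

57


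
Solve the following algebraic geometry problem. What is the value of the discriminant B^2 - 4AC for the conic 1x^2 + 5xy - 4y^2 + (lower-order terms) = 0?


The discriminant of a conic Ax^2 + Bxy + Cy^2 + ... = 0 is B^2 - 4AC.
B^2 = 5^2 = 25
4AC = 4*1*(-4) = -16
Discriminant = 25 + 16 = 41

41


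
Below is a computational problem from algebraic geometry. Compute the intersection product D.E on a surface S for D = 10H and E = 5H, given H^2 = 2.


Using bilinearity of the intersection pairing on a surface S:
(aH).(bH) = ab * (H.H)
We have H^2 = 2.
D.E = (10H).(5H) = 10*5*2
= 50*2
= 100

100


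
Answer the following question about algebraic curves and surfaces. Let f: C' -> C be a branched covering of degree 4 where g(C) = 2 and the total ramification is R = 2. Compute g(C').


Riemann-Hurwitz formula: 2g' - 2 = d(2g - 2) + R
Given: d = 4, g = 2, R = 2
2g' - 2 = 4*(2*2 - 2) + 2
2g' - 2 = 4*2 + 2
2g' - 2 = 8 + 2 = 10
2g' = 12
g' = 6

6


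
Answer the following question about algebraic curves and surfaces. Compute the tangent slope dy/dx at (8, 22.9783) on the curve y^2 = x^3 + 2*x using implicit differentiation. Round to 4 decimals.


Using implicit differentiation of y^2 = x^3 + 2*x:
2y * dy/dx = 3x^2 + 2
dy/dx = (3x^2 + 2)/(2y)
Numerator: 3*8^2 + 2 = 194
Denominator: 2*22.9783 = 45.9566
dy/dx = 194/45.9566 = 4.2214

4.2214


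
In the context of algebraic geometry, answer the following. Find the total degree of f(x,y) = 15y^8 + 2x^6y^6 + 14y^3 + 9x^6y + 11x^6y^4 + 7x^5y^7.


Examine each term for its total degree (sum of exponents).
  Term '15y^8' has total degree 0+8 = 8.
  Term '2x^6y^6' has total degree 6+6 = 12.
  Term '14y^3' has total degree 0+3 = 3.
  Term '9x^6y' has total degree 6+1 = 7.
  Term '11x^6y^4' has total degree 6+4 = 10.
  Term '7x^5y^7' has total degree 5+7 = 12.
The maximum total degree among all terms is 12.

12


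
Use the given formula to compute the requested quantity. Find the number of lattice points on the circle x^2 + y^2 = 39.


Systematically check integer values of x where x^2 <= 39.
For each valid x, check if 39 - x^2 is a perfect square.
Total integer solutions found: 0

0


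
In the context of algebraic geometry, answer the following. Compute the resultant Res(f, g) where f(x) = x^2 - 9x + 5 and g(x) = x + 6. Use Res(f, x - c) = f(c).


For Res(f, x - c), we evaluate f at x = c.
f(-6) = (-6)^2 - 9*(-6) + 5
= 36 + 54 + 5
= 90 + 5 = 95
Res(f, g) = 95

95


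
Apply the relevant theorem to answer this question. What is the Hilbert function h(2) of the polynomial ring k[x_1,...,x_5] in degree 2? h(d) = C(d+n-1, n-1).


The Hilbert function for the polynomial ring in 5 variables is:
h(d) = C(d+n-1, n-1)
h(2) = C(2+5-1, 5-1) = C(6, 4)
= 6! / (4! * 2!)
= 15

15


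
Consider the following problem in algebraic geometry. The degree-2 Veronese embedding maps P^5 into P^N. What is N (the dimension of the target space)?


The Veronese embedding v_d: P^n -> P^N maps each point to all
degree-d monomials in n+1 homogeneous coordinates.
N = C(n+d, d) - 1
N = C(5+2, 2) - 1
N = C(7, 2) - 1
C(7, 2) = 21
N = 21 - 1 = 20

20


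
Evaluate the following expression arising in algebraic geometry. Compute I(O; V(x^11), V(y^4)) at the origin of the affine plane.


The intersection multiplicity of V(x^a) and V(y^b) at the origin is:
I(O; V(x^11), V(y^4)) = dim_k(k[x,y]/(x^11, y^4))
A basis for k[x,y]/(x^11, y^4) is the set of monomials x^i * y^j
where 0 <= i < 11 and 0 <= j < 4.
The number of such monomials is 11 * 4 = 44

44


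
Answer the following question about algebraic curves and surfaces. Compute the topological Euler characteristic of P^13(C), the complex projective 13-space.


The complex projective space P^13 has one cell in each even real dimension 0, 2, ..., 26.
The cohomology groups are H^{2k}(P^13) = Z for k = 0,...,13, and 0 otherwise.
Euler characteristic = sum of Betti numbers = 1 per even-dimensional cohomology group.
chi(P^13) = 13 + 1 = 14

14


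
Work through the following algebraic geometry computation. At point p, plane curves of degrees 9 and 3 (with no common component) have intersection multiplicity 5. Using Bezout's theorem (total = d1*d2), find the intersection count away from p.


By Bezout's theorem, the total intersection number is d1 * d2.
Total = 9 * 3 = 27
Intersection multiplicity at p = 5
Remaining intersections = 27 - 5 = 22

22


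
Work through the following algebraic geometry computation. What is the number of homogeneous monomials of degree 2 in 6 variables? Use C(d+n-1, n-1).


The number of degree-2 monomials in 6 variables is C(d+n-1, n-1).
= C(2+6-1, 6-1) = C(7, 5)
= 21

21


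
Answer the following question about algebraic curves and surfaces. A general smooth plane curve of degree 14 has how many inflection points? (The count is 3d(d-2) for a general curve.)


For a general smooth plane curve C of degree d, the inflection points are
the intersection of C with its Hessian curve, which has degree 3(d-2).
By Bezout, the total intersection number is d * 3(d-2) = 14 * 36 = 504.
For a general curve every flex is ordinary, so each contributes
multiplicity 1 to C·Hess(C), and the number of distinct inflection
points is 3d(d-2).
Inflection points = 3*14*(14-2) = 3*14*12 = 504

504


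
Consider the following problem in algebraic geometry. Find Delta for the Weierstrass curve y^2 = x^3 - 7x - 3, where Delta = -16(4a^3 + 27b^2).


Compute each component:
4a^3 = 4*(-7)^3 = 4*(-343) = -1372
27b^2 = 27*(-3)^2 = 27*9 = 243
4a^3 + 27b^2 = -1372 + 243 = -1129
Delta = -16*(-1129) = 18064

18064


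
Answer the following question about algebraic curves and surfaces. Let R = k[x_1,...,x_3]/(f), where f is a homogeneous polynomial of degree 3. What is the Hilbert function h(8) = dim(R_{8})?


For R = k[x_1,...,x_n]/(f) with f homogeneous of degree e:
The Hilbert series is (1 - t^e)/(1 - t)^n.
So h(d) = C(d+n-1, n-1) - C(d-e+n-1, n-1) for d >= e.
With n=3, e=3, d=8:
C(8+3-1, 3-1) = C(10, 2) = 45
C(8-3+3-1, 3-1) = C(7, 2) = 21
h(8) = 45 - 21 = 24

24


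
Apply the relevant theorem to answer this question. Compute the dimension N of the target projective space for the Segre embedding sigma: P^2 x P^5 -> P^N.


The Segre embedding maps P^m x P^n into P^N via
all products of coordinates from each factor.
N = (m+1)(n+1) - 1
N = (2+1)(5+1) - 1
N = 3*6 - 1
N = 18 - 1 = 17

17


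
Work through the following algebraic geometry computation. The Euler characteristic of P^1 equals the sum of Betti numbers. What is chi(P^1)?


The complex projective space P^1 has one cell in each even real dimension 0, 2, ..., 2.
The cohomology groups are H^{2k}(P^1) = Z for k = 0,...,1, and 0 otherwise.
Euler characteristic = sum of Betti numbers = 1 per even-dimensional cohomology group.
chi(P^1) = 1 + 1 = 2

2


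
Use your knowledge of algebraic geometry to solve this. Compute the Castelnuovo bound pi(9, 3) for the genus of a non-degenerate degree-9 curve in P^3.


Castelnuovo's bound: write d - 1 = m(r-1) + epsilon with 0 <= epsilon < r-1.
d - 1 = 9 - 1 = 8
r - 1 = 3 - 1 = 2
8 = 4*2 + 0, so m = 4, epsilon = 0
pi(d, r) = m(m-1)(r-1)/2 + m*epsilon
= 4*3*2/2 + 4*0
= 24/2 + 0
= 12 + 0 = 12

12


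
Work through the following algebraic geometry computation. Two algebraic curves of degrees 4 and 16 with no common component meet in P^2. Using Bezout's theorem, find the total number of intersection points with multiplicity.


Bezout's theorem states the intersection count equals the product of degrees.
Intersection count = 4 * 16 = 64

64


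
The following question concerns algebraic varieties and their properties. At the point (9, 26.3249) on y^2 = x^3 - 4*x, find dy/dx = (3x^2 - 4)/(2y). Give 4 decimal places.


Using implicit differentiation of y^2 = x^3 - 4*x:
2y * dy/dx = 3x^2 - 4
dy/dx = (3x^2 - 4)/(2y)
Numerator: 3*9^2 - 4 = 239
Denominator: 2*26.3249 = 52.6498
dy/dx = 239/52.6498 = 4.5394

4.5394


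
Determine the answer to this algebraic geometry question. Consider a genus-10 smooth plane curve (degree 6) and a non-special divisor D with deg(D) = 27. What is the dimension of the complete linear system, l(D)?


First, compute the genus of a smooth plane curve of degree 6:
g = (d-1)(d-2)/2 = (6-1)(6-2)/2 = 10
For a non-special divisor D (i.e., h^1(D) = 0), Riemann-Roch gives:
l(D) = deg(D) - g + 1
Since deg(D) = 27 >= 2g - 1 = 19, D is non-special.
l(D) = 27 - 10 + 1 = 18

18


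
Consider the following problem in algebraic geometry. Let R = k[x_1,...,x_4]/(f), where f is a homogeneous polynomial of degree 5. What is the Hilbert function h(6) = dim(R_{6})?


For R = k[x_1,...,x_n]/(f) with f homogeneous of degree e:
The Hilbert series is (1 - t^e)/(1 - t)^n.
So h(d) = C(d+n-1, n-1) - C(d-e+n-1, n-1) for d >= e.
With n=4, e=5, d=6:
C(6+4-1, 4-1) = C(9, 3) = 84
C(6-5+4-1, 4-1) = C(4, 3) = 4
h(6) = 84 - 4 = 80

80


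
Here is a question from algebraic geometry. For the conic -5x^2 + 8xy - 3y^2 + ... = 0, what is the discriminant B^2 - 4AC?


The discriminant of a conic Ax^2 + Bxy + Cy^2 + ... = 0 is B^2 - 4AC.
B^2 = 8^2 = 64
4AC = 4*(-5)*(-3) = 60
Discriminant = 64 - 60 = 4

4


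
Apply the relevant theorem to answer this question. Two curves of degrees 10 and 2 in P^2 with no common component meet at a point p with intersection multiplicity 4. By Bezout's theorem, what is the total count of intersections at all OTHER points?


By Bezout's theorem, the total intersection number is d1 * d2.
Total = 10 * 2 = 20
Intersection multiplicity at p = 4
Remaining intersections = 20 - 4 = 16

16


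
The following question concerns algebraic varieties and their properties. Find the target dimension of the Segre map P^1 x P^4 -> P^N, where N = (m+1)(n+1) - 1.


The Segre embedding maps P^m x P^n into P^N via
all products of coordinates from each factor.
N = (m+1)(n+1) - 1
N = (1+1)(4+1) - 1
N = 2*5 - 1
N = 10 - 1 = 9

9


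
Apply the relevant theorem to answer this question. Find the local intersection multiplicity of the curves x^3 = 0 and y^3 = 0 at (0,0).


The intersection multiplicity of V(x^a) and V(y^b) at the origin is:
I(O; V(x^3), V(y^3)) = dim_k(k[x,y]/(x^3, y^3))
A basis for k[x,y]/(x^3, y^3) is the set of monomials x^i * y^j
where 0 <= i < 3 and 0 <= j < 3.
The number of such monomials is 3 * 3 = 9

9


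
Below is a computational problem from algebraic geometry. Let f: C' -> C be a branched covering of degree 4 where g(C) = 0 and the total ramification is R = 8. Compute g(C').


Riemann-Hurwitz formula: 2g' - 2 = d(2g - 2) + R
Given: d = 4, g = 0, R = 8
2g' - 2 = 4*(2*0 - 2) + 8
2g' - 2 = 4*(-2) + 8
2g' - 2 = -8 + 8 = 0
2g' = 2
g' = 1

1


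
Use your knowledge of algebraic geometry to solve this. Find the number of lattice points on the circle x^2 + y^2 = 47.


Systematically check integer values of x where x^2 <= 47.
For each valid x, check if 47 - x^2 is a perfect square.
Total integer solutions found: 0

0


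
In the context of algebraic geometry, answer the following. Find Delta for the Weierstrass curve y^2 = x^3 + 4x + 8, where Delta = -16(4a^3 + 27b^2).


Compute each component:
4a^3 = 4*4^3 = 4*64 = 256
27b^2 = 27*8^2 = 27*64 = 1728
4a^3 + 27b^2 = 256 + 1728 = 1984
Delta = -16*1984 = -31744

-31744


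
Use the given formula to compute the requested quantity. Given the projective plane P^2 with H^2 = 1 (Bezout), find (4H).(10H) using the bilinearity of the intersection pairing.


Using bilinearity of the intersection pairing on the projective plane P^2:
(aH).(bH) = ab * (H.H)
We have H^2 = 1 (Bezout).
D.E = (4H).(10H) = 4*10*1
= 40*1
= 40

40


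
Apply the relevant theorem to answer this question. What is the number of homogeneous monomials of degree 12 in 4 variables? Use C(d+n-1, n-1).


The number of degree-12 monomials in 4 variables is C(d+n-1, n-1).
= C(12+4-1, 4-1) = C(15, 3)
= 455

455


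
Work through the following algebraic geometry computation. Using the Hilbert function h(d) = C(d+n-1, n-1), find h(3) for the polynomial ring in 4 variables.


The Hilbert function for the polynomial ring in 4 variables is:
h(d) = C(d+n-1, n-1)
h(3) = C(3+4-1, 4-1) = C(6, 3)
= 6! / (3! * 3!)
= 20

20


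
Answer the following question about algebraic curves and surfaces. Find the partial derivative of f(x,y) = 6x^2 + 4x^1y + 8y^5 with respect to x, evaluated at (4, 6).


df/dx = 2*6*x^1 + 1*4*x^0*y
At (4,6): 2*6*4^1 + 1*4*4^0*6
= 48 + 24
= 72

72


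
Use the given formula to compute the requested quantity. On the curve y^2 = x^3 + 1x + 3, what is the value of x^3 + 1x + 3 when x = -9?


Compute x^3 + 1x + 3 at x = -9:
x^3 = (-9)^3 = -729
1*x = 1*(-9) = -9
Sum: -729 - 9 + 3 = -735

-735


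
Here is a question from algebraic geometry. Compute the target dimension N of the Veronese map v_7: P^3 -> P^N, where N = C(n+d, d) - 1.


The Veronese embedding v_d: P^n -> P^N maps each point to all
degree-d monomials in n+1 homogeneous coordinates.
N = C(n+d, d) - 1
N = C(3+7, 7) - 1
N = C(10, 7) - 1
C(10, 7) = 120
N = 120 - 1 = 119

119


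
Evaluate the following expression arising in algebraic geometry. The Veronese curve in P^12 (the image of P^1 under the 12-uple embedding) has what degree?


The rational normal curve in P^12 is the image of P^1 under the 12-uple Veronese.
A general hyperplane in P^12 pulls back to a degree-12 form on P^1, which has 12 zeros,
so the curve meets a general hyperplane in 12 points. Degree = 12.

12


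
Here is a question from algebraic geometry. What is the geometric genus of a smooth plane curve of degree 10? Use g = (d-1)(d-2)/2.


Using the genus formula for smooth plane curves:
g = (d-1)(d-2)/2
g = (10-1)(10-2)/2
g = 9*8/2
g = 72/2 = 36

36


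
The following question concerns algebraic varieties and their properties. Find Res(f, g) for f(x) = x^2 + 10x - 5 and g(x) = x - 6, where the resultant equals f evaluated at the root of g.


For Res(f, x - c), we evaluate f at x = c.
f(6) = 6^2 + 10*6 - 5
= 36 + 60 - 5
= 96 - 5 = 91
Res(f, g) = 91

91


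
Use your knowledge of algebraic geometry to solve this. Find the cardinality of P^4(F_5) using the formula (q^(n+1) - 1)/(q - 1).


P^4(F_5) has (q^(n+1) - 1)/(q - 1) points.
= 5^4 + 5^3 + 5^2 + 5^1 + 5^0
= 625 + 125 + 25 + 5 + 1
= 781

781


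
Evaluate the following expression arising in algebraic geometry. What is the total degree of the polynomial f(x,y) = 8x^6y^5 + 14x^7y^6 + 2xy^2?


Examine each term for its total degree (sum of exponents).
  Term '8x^6y^5' has total degree 6+5 = 11.
  Term '14x^7y^6' has total degree 7+6 = 13.
  Term '2xy^2' has total degree 1+2 = 3.
The maximum total degree among all terms is 13.

13


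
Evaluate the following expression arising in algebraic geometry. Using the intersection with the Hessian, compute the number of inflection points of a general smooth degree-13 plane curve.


For a general smooth plane curve C of degree d, the inflection points are
the intersection of C with its Hessian curve, which has degree 3(d-2).
By Bezout, the total intersection number is d * 3(d-2) = 13 * 33 = 429.
For a general curve every flex is ordinary, so each contributes
multiplicity 1 to C·Hess(C), and the number of distinct inflection
points is 3d(d-2).
Inflection points = 3*13*(13-2) = 3*13*11 = 429

429


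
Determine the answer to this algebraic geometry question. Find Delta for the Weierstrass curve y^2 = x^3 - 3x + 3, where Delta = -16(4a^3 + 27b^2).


Compute each component:
4a^3 = 4*(-3)^3 = 4*(-27) = -108
27b^2 = 27*3^2 = 27*9 = 243
4a^3 + 27b^2 = -108 + 243 = 135
Delta = -16*135 = -2160

-2160


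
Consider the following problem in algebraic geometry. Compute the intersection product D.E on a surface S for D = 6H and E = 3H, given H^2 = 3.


Using bilinearity of the intersection pairing on a surface S:
(aH).(bH) = ab * (H.H)
We have H^2 = 3.
D.E = (6H).(3H) = 6*3*3
= 18*3
= 54

54


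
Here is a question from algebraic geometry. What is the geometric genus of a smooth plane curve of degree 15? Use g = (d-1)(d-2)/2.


Using the genus formula for smooth plane curves:
g = (d-1)(d-2)/2
g = (15-1)(15-2)/2
g = 14*13/2
g = 182/2 = 91

91


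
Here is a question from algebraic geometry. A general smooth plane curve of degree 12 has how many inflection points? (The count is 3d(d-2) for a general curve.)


For a general smooth plane curve C of degree d, the inflection points are
the intersection of C with its Hessian curve, which has degree 3(d-2).
By Bezout, the total intersection number is d * 3(d-2) = 12 * 30 = 360.
For a general curve every flex is ordinary, so each contributes
multiplicity 1 to C·Hess(C), and the number of distinct inflection
points is 3d(d-2).
Inflection points = 3*12*(12-2) = 3*12*10 = 360

360


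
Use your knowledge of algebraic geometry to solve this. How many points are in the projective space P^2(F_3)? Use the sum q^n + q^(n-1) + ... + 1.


P^2(F_3) has (q^(n+1) - 1)/(q - 1) points.
= 3^2 + 3^1 + 3^0
= 9 + 3 + 1
= 13

13


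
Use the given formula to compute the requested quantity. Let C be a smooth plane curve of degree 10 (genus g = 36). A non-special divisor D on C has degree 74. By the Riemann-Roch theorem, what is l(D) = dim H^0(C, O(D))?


First, compute the genus of a smooth plane curve of degree 10:
g = (d-1)(d-2)/2 = (10-1)(10-2)/2 = 36
For a non-special divisor D (i.e., h^1(D) = 0), Riemann-Roch gives:
l(D) = deg(D) - g + 1
Since deg(D) = 74 >= 2g - 1 = 71, D is non-special.
l(D) = 74 - 36 + 1 = 39

39


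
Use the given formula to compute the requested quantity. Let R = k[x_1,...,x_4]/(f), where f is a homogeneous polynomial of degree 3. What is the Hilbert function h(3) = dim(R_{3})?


For R = k[x_1,...,x_n]/(f) with f homogeneous of degree e:
The Hilbert series is (1 - t^e)/(1 - t)^n.
So h(d) = C(d+n-1, n-1) - C(d-e+n-1, n-1) for d >= e.
With n=4, e=3, d=3:
C(3+4-1, 4-1) = C(6, 3) = 20
C(3-3+4-1, 4-1) = C(3, 3) = 1
h(3) = 20 - 1 = 19

19


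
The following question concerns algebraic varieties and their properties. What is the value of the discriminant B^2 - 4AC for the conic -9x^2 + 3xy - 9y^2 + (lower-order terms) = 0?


The discriminant of a conic Ax^2 + Bxy + Cy^2 + ... = 0 is B^2 - 4AC.
B^2 = 3^2 = 9
4AC = 4*(-9)*(-9) = 324
Discriminant = 9 - 324 = -315

-315


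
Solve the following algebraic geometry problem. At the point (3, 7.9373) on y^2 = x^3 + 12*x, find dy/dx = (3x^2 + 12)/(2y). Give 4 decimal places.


Using implicit differentiation of y^2 = x^3 + 12*x:
2y * dy/dx = 3x^2 + 12
dy/dx = (3x^2 + 12)/(2y)
Numerator: 3*3^2 + 12 = 39
Denominator: 2*7.9373 = 15.8746
dy/dx = 39/15.8746 = 2.4568

2.4568


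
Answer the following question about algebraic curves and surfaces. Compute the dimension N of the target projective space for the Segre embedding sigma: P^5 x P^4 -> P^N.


The Segre embedding maps P^m x P^n into P^N via
all products of coordinates from each factor.
N = (m+1)(n+1) - 1
N = (5+1)(4+1) - 1
N = 6*5 - 1
N = 30 - 1 = 29

29


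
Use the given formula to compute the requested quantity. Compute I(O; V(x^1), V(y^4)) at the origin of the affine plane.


The intersection multiplicity of V(x^a) and V(y^b) at the origin is:
I(O; V(x^1), V(y^4)) = dim_k(k[x,y]/(x^1, y^4))
A basis for k[x,y]/(x^1, y^4) is the set of monomials x^i * y^j
where 0 <= i < 1 and 0 <= j < 4.
The number of such monomials is 1 * 4 = 4

4


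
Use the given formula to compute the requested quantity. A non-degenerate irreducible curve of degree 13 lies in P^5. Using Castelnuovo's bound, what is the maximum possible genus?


Castelnuovo's bound: write d - 1 = m(r-1) + epsilon with 0 <= epsilon < r-1.
d - 1 = 13 - 1 = 12
r - 1 = 5 - 1 = 4
12 = 3*4 + 0, so m = 3, epsilon = 0
pi(d, r) = m(m-1)(r-1)/2 + m*epsilon
= 3*2*4/2 + 3*0
= 24/2 + 0
= 12 + 0 = 12

12


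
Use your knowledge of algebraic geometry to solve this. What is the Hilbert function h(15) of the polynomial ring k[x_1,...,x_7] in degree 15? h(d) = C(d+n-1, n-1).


The Hilbert function for the polynomial ring in 7 variables is:
h(d) = C(d+n-1, n-1)
h(15) = C(15+7-1, 7-1) = C(21, 6)
= 21! / (6! * 15!)
= 54264

54264


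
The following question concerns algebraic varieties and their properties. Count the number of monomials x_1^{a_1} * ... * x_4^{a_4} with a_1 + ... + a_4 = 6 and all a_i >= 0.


The number of degree-6 monomials in 4 variables is C(d+n-1, n-1).
= C(6+4-1, 4-1) = C(9, 3)
= 84

84


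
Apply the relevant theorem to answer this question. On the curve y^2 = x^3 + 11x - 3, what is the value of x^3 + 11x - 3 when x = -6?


Compute x^3 + 11x - 3 at x = -6:
x^3 = (-6)^3 = -216
11*x = 11*(-6) = -66
Sum: -216 - 66 - 3 = -285

-285


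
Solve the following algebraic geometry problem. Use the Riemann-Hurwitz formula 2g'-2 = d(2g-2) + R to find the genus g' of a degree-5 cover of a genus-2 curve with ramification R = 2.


Riemann-Hurwitz formula: 2g' - 2 = d(2g - 2) + R
Given: d = 5, g = 2, R = 2
2g' - 2 = 5*(2*2 - 2) + 2
2g' - 2 = 5*2 + 2
2g' - 2 = 10 + 2 = 12
2g' = 14
g' = 7

7


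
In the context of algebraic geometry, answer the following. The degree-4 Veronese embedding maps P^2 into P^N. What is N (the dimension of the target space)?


The Veronese embedding v_d: P^n -> P^N maps each point to all
degree-d monomials in n+1 homogeneous coordinates.
N = C(n+d, d) - 1
N = C(2+4, 4) - 1
N = C(6, 4) - 1
C(6, 4) = 15
N = 15 - 1 = 14

14


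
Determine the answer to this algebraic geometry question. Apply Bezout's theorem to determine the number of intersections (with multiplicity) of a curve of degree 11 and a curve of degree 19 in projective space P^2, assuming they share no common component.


Bezout's theorem states the intersection count equals the product of degrees.
Intersection count = 11 * 19 = 209

209


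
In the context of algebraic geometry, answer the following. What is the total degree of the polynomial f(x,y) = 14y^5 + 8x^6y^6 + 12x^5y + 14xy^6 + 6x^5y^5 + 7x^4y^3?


Examine each term for its total degree (sum of exponents).
  Term '14y^5' has total degree 0+5 = 5.
  Term '8x^6y^6' has total degree 6+6 = 12.
  Term '12x^5y' has total degree 5+1 = 6.
  Term '14xy^6' has total degree 1+6 = 7.
  Term '6x^5y^5' has total degree 5+5 = 10.
  Term '7x^4y^3' has total degree 4+3 = 7.
The maximum total degree among all terms is 12.

12


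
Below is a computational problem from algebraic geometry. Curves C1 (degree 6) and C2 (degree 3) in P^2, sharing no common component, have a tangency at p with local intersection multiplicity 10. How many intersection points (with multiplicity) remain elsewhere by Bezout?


By Bezout's theorem, the total intersection number is d1 * d2.
Total = 6 * 3 = 18
Intersection multiplicity at p = 10
Remaining intersections = 18 - 10 = 8

8


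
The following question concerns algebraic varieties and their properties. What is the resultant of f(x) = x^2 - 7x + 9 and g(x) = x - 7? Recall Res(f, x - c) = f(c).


For Res(f, x - c), we evaluate f at x = c.
f(7) = 7^2 - 7*7 + 9
= 49 - 49 + 9
= 0 + 9 = 9
Res(f, g) = 9

9


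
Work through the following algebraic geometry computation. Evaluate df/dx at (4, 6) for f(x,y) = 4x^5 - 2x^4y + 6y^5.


df/dx = 5*4*x^4 + 4*(-2)*x^3*y
At (4,6): 5*4*4^4 + 4*(-2)*4^3*6
= 5120 - 3072
= 2048

2048


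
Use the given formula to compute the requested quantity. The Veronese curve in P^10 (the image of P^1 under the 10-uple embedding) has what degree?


The rational normal curve in P^10 is the image of P^1 under the 10-uple Veronese.
A general hyperplane in P^10 pulls back to a degree-10 form on P^1, which has 10 zeros,
so the curve meets a general hyperplane in 10 points. Degree = 10.

10


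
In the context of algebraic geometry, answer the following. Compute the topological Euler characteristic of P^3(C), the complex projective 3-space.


The complex projective space P^3 has one cell in each even real dimension 0, 2, ..., 6.
The cohomology groups are H^{2k}(P^3) = Z for k = 0,...,3, and 0 otherwise.
Euler characteristic = sum of Betti numbers = 1 per even-dimensional cohomology group.
chi(P^3) = 3 + 1 = 4

4


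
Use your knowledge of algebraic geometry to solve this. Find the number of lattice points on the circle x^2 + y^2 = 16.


Systematically check integer values of x where x^2 <= 16.
For each valid x, check if 16 - x^2 is a perfect square.
x=0: 16 - 0 = 16, sqrt = 4 (valid)
x=4: 16 - 16 = 0, sqrt = 0 (valid)
Total integer solutions found: 4

4


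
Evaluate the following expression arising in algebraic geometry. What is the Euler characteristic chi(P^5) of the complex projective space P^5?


The complex projective space P^5 has one cell in each even real dimension 0, 2, ..., 10.
The cohomology groups are H^{2k}(P^5) = Z for k = 0,...,5, and 0 otherwise.
Euler characteristic = sum of Betti numbers = 1 per even-dimensional cohomology group.
chi(P^5) = 5 + 1 = 6

6


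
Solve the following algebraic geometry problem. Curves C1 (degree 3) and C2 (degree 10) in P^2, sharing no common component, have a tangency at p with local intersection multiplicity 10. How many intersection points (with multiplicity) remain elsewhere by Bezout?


By Bezout's theorem, the total intersection number is d1 * d2.
Total = 3 * 10 = 30
Intersection multiplicity at p = 10
Remaining intersections = 30 - 10 = 20

20


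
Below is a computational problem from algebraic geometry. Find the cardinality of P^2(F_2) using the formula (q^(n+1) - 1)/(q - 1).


P^2(F_2) has (q^(n+1) - 1)/(q - 1) points.
= 2^2 + 2^1 + 2^0
= 4 + 2 + 1
= 7

7


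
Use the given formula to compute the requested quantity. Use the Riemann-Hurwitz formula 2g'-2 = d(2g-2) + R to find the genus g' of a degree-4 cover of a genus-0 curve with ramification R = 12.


Riemann-Hurwitz formula: 2g' - 2 = d(2g - 2) + R
Given: d = 4, g = 0, R = 12
2g' - 2 = 4*(2*0 - 2) + 12
2g' - 2 = 4*(-2) + 12
2g' - 2 = -8 + 12 = 4
2g' = 6
g' = 3

3
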